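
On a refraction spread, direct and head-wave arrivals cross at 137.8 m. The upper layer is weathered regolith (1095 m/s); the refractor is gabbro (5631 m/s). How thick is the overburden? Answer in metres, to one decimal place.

h = (x_cross/2)·√((V₂−V₁)/(V₂+V₁)).
(V₂−V₁)/(V₂+V₁) = (5631−1095)/(5631+1095) = 0.6744; √ = 0.8212.
h = (137.8/2)·0.8212 = 56.58 m.

56.6 m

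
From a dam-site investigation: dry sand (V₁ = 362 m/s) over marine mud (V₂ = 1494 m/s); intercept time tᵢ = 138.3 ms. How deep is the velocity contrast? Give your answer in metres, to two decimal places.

θ_c = arcsin(362/1494) = 14.02°; cos θ_c = 0.9702.
tᵢ = 2h cos θ_c/V₁ ⇒ h = tᵢ·V₁/(2 cos θ_c) = 0.1383·362/(2·0.9702) = 25.80 m.

25.80 m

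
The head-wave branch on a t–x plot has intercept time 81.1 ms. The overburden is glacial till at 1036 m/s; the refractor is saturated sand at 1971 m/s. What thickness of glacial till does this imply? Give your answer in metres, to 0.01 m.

49.38 m

h = tᵢ·V₁·V₂ / (2·√(V₂²−V₁²)).
√(V₂²−V₁²) = √(1971² − 1036²) = 1676.8 m/s.
h = 0.0811 s × 1036 × 1971 / (2 × 1676.8) = 49.38 m.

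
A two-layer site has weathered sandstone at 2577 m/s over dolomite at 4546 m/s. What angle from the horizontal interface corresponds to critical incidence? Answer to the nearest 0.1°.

55.5°

At critical incidence the refracted ray runs along the interface (θ₂ = 90°), so sin θ_c = V₁/V₂.
θ_c = arcsin(2577/4546) = arcsin 0.5669 = 34.53°.
Measured from the interface: 90° − 34.53° = 55.47°.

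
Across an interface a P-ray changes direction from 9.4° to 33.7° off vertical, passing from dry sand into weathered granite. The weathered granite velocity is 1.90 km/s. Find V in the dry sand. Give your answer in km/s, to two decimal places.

0.56 km/s

sin 9.4° = 0.1633; sin 33.7° = 0.5548.
V₁ = V₂·(sin θ₁/sin θ₂) = 1.90·(0.1633/0.5548) = 0.56 km/s.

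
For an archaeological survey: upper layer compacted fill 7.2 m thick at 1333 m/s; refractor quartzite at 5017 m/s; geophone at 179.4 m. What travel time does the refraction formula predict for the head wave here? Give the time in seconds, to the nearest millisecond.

θ_c = arcsin(V₁/V₂) = arcsin(1333/5017) = 15.41°, cos θ_c = 0.9641.
Intercept time tᵢ = 2h cos θ_c / V₁ = 2·7.2·0.9641/1333 = 0.01041 s.
t = x/V₂ + tᵢ = 179.4/5017 + 0.01041 = 0.04617 s.

0.046 s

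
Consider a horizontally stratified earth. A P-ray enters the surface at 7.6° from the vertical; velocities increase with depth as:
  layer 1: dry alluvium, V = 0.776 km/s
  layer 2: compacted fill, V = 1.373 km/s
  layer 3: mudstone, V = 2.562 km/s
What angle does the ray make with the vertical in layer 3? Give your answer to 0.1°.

Ray parameter p = sin 7.6° / 0.776 = 1.7043e-01 s/km.
sin θ_3 = p·V_3 = 1.7043e-01 × 2.562 = 0.4367.
θ_3 = arcsin 0.4367 = 25.89°.

25.9°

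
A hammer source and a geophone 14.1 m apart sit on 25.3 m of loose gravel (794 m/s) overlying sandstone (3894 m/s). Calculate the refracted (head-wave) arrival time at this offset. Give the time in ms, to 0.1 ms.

t = x/V₂ + 2h·√(V₂²−V₁²)/(V₁V₂).
√(V₂²−V₁²) = √(3894²−794²) = 3812.2 m/s; delay term = 2·25.3·3812.2/(794·3894) = 0.06239 s.
t = 14.1/3894 + 0.06239 = 0.06601 s.

66.0 ms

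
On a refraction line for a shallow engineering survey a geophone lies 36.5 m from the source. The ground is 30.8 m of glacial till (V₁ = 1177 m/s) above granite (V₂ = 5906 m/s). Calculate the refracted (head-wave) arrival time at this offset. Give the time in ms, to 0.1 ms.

57.5 ms

θ_c = arcsin(V₁/V₂) = arcsin(1177/5906) = 11.50°, cos θ_c = 0.9799.
Intercept time tᵢ = 2h cos θ_c / V₁ = 2·30.8·0.9799/1177 = 0.05129 s.
t = x/V₂ + tᵢ = 36.5/5906 + 0.05129 = 0.05747 s.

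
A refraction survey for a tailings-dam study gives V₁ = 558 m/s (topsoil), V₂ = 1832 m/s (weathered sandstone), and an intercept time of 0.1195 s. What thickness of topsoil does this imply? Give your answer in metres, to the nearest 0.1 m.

35.0 m

h = tᵢ·V₁·V₂ / (2·√(V₂²−V₁²)).
√(V₂²−V₁²) = √(1832² − 558²) = 1745.0 m/s.
h = 0.1195 s × 558 × 1832 / (2 × 1745.0) = 35.00 m.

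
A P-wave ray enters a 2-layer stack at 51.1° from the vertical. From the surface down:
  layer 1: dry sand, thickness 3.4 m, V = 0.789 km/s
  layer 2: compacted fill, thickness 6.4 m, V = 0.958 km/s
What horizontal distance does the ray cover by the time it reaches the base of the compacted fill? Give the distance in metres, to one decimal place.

Ray parameter p = sin 51.1° / 0.789 km/s = 9.8637e-01 s/km.
Layer 1: θ = 51.10°; offset = 3.4·tan 51.10° = 4.214 m.
Layer 2: sin θ = p·0.958 = 0.9449 → θ = 70.90°; offset = 6.4·tan 70.90° = 18.480 m.
Total horizontal offset = 22.694 m.

22.7 m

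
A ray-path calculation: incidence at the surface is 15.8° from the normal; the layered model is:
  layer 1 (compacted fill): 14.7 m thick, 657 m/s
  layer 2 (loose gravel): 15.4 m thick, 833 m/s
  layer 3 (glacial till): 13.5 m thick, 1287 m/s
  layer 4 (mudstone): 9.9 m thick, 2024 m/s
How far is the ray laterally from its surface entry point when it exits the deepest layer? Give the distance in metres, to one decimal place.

33.6 m

Apply Snell's law at each interface; in layer i the horizontal offset is hᵢ·tan θᵢ.
Layer 1: θ = 15.80°; offset = 14.7·tan 15.80° = 4.160 m.
Layer 2: sin θ = 833·sin 15.8°/657 = 0.3452, θ = 20.20°; offset = 15.4·tan 20.20° = 5.665 m.
Layer 3: sin θ = 1287·sin 15.8°/657 = 0.5334, θ = 32.23°; offset = 13.5·tan 32.23° = 8.512 m.
Layer 4: sin θ = 2024·sin 15.8°/657 = 0.8388, θ = 57.01°; offset = 9.9·tan 57.01° = 15.253 m.
Σ offsets = 33.590 m.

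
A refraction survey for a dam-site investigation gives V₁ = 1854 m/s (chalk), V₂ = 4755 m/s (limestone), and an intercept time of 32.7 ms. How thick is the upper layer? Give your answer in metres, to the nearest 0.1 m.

θ_c = arcsin(1854/4755) = 22.95°; cos θ_c = 0.9209.
tᵢ = 2h cos θ_c/V₁ ⇒ h = tᵢ·V₁/(2 cos θ_c) = 0.0327·1854/(2·0.9209) = 32.92 m.

32.9 m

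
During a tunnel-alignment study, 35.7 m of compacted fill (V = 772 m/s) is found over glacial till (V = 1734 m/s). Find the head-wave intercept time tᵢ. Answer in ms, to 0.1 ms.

82.8 ms

tᵢ = 2h·√(V₂²−V₁²)/(V₁V₂).
√(V₂²−V₁²) = √(1734²−772²) = 1552.7 m/s.
tᵢ = 2·35.7·1552.7/(772·1734) = 0.08282 s.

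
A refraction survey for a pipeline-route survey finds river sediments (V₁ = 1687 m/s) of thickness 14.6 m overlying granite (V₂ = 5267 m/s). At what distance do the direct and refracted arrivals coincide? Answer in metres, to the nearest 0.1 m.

θ_c = arcsin(1687/5267) = 18.68°, so cos θ_c = 0.9473 and tᵢ = 2h cos θ_c/V₁ = 0.0164 s.
At crossover x/V₁ = x/V₂ + tᵢ ⇒ x = tᵢ/(1/V₁ − 1/V₂) = 0.01640/(5.9277e-04 − 1.8986e-04) = 40.70 m.

40.7 m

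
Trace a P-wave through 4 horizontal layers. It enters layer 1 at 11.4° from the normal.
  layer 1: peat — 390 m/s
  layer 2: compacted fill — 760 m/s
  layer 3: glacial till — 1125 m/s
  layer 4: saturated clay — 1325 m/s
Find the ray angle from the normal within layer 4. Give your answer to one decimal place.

42.2°

Snell's law across each interface conserves sin θ / V, so sin θ_4 = V_4·sin θ₁/V₁.
sin θ_4 = 1325 × sin 11.4° / 390 = 0.6715.
θ_4 = arcsin 0.6715 = 42.19°.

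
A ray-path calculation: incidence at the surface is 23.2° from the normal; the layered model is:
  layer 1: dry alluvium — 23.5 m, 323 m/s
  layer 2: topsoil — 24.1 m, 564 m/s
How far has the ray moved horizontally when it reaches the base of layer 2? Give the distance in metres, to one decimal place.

32.9 m

Ray parameter p = sin 23.2° / 323 m/s = 1.2196e-03 s/m.
Layer 1: θ = 23.20°; offset = 23.5·tan 23.20° = 10.072 m.
Layer 2: sin θ = p·564 = 0.6879 → θ = 43.46°; offset = 24.1·tan 43.46° = 22.840 m.
Total horizontal offset = 32.912 m.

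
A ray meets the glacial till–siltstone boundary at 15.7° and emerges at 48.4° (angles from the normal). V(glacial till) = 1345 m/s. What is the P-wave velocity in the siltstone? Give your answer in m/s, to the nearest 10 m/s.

sin 15.7° = 0.2706; sin 48.4° = 0.7478.
V₂ = V₁·(sin θ₂/sin θ₁) = 1345·(0.7478/0.2706) = 3716.88 m/s.

3720 m/s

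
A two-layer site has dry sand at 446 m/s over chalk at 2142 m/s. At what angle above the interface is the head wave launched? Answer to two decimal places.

77.98°

At critical incidence the refracted ray runs along the interface (θ₂ = 90°), so sin θ_c = V₁/V₂.
θ_c = arcsin(446/2142) = arcsin 0.2082 = 12.02°.
Measured from the interface: 90° − 12.02° = 77.98°.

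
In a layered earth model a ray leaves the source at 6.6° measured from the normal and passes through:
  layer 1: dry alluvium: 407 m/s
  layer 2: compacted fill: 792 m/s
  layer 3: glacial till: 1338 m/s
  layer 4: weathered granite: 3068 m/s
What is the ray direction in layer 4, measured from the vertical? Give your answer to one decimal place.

Ray parameter p = sin 6.6° / 407 = 2.8240e-04 s/m.
sin θ_4 = p·V_4 = 2.8240e-04 × 3068 = 0.8664.
θ_4 = 60.04° from the vertical.

60.0°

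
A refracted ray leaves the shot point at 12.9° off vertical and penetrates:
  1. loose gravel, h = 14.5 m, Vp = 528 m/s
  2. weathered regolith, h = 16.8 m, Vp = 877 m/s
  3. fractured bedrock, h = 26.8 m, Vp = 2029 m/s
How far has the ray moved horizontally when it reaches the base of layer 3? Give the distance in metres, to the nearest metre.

55 m

Ray parameter p = sin 12.9° / 528 m/s = 4.2282e-04 s/m.
Layer 1: θ = 12.90°; offset = 14.5·tan 12.90° = 3.321 m.
Layer 2: sin θ = p·877 = 0.3708 → θ = 21.77°; offset = 16.8·tan 21.77° = 6.708 m.
Layer 3: sin θ = p·2029 = 0.8579 → θ = 59.08°; offset = 26.8·tan 59.08° = 44.748 m.
Total horizontal offset = 54.777 m.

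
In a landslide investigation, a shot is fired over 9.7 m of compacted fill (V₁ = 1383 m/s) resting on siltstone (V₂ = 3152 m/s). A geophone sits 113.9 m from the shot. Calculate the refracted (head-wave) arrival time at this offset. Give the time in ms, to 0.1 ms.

t = x/V₂ + 2h·√(V₂²−V₁²)/(V₁V₂).
√(V₂²−V₁²) = √(3152²−1383²) = 2832.4 m/s; delay term = 2·9.7·2832.4/(1383·3152) = 0.01261 s.
t = 113.9/3152 + 0.01261 = 0.04874 s.

48.7 ms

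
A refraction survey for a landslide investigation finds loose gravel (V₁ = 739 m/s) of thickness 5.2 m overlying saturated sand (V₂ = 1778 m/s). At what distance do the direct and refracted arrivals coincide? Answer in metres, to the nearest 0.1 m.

θ_c = arcsin(739/1778) = 24.56°, so cos θ_c = 0.9095 and tᵢ = 2h cos θ_c/V₁ = 0.0128 s.
At crossover x/V₁ = x/V₂ + tᵢ ⇒ x = tᵢ/(1/V₁ − 1/V₂) = 0.01280/(1.3532e-03 − 5.6243e-04) = 16.19 m.

16.2 m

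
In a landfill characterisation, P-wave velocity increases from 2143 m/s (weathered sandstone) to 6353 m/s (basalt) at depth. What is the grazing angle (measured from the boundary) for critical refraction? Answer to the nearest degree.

Critical incidence: sin θ_c = V₁/V₂ = 2143/6353 = 0.3373.
θ_c = arcsin 0.3373 = 19.71°.
Measured from the interface: 90° − 19.71° = 70.29°.

70°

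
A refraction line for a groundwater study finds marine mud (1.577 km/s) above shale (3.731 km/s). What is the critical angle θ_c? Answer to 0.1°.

25.0°

At critical incidence the refracted ray runs along the interface (θ₂ = 90°), so sin θ_c = V₁/V₂.
θ_c = arcsin(1.577/3.731) = arcsin 0.4227 = 25.00°.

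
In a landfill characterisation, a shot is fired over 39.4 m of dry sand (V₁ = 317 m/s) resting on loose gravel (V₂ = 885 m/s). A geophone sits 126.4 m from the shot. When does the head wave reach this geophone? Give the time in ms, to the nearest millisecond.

375 ms

θ_c = arcsin(V₁/V₂) = arcsin(317/885) = 20.99°, cos θ_c = 0.9336.
Intercept time tᵢ = 2h cos θ_c / V₁ = 2·39.4·0.9336/317 = 0.23209 s.
t = x/V₂ + tᵢ = 126.4/885 + 0.23209 = 0.37491 s.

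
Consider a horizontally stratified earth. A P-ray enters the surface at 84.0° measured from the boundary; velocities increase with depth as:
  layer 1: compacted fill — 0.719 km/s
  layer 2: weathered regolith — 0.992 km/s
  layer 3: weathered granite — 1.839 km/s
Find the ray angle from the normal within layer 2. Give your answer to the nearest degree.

From the normal: θ₁ = 90° − 84.0° = 6.0°.
Snell's law across each interface conserves sin θ / V, so sin θ_2 = V_2·sin θ₁/V₁.
sin θ_2 = 0.992 × sin 6.0° / 0.719 = 0.1442.
θ_2 = 8.29° from the vertical.

8°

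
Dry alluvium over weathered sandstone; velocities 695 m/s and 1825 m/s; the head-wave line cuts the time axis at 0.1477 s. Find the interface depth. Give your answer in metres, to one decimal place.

h = tᵢ·V₁·V₂ / (2·√(V₂²−V₁²)).
√(V₂²−V₁²) = √(1825² − 695²) = 1687.5 m/s.
h = 0.1477 s × 695 × 1825 / (2 × 1687.5) = 55.51 m.

55.5 m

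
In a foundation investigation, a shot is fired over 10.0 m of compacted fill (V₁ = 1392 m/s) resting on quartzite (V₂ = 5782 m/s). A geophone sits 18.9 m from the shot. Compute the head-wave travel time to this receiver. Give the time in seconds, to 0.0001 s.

0.0172 s

θ_c = arcsin(V₁/V₂) = arcsin(1392/5782) = 13.93°, cos θ_c = 0.9706.
Intercept time tᵢ = 2h cos θ_c / V₁ = 2·10.0·0.9706/1392 = 0.01395 s.
t = x/V₂ + tᵢ = 18.9/5782 + 0.01395 = 0.01721 s.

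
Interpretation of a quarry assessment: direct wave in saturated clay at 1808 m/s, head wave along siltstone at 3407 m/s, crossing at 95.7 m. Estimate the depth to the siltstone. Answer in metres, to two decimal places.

x_cross = 2h·√((V₂+V₁)/(V₂−V₁)) → h = x_cross / (2·√((V₂+V₁)/(V₂−V₁))).
√((V₂+V₁)/(V₂−V₁)) = √((3407+1808)/(3407−1808)) = 1.8059.
h = 95.7 / (2·1.8059) = 26.50 m.

26.50 m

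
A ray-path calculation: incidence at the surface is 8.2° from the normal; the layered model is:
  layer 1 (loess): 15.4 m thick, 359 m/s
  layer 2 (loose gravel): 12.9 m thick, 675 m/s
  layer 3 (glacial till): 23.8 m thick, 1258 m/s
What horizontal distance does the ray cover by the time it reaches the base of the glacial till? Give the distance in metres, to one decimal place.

19.5 m

p = sin θ₁/V₁ = sin 8.2°/359 = 3.9730e-04 s/m is conserved through the stack.
Layer 1: θ = 8.20°; offset = 15.4·tan 8.20° = 2.219 m.
Layer 2: sin θ = p·675 = 0.2682 → θ = 15.56°; offset = 12.9·tan 15.56° = 3.591 m.
Layer 3: sin θ = p·1258 = 0.4998 → θ = 29.99°; offset = 23.8·tan 29.99° = 13.734 m.
Σ offsets = 19.544 m.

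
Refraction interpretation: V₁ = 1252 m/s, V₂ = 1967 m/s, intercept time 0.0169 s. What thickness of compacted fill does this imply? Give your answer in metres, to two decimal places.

13.72 m

h = tᵢ·V₁·V₂ / (2·√(V₂²−V₁²)).
√(V₂²−V₁²) = √(1967² − 1252²) = 1517.1 m/s.
h = 0.0169 s × 1252 × 1967 / (2 × 1517.1) = 13.72 m.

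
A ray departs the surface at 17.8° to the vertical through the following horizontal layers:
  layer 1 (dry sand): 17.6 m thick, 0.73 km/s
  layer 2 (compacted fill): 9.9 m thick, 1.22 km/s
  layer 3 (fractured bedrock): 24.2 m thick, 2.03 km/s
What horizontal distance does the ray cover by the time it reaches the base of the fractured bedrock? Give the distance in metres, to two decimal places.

Apply Snell's law at each interface; in layer i the horizontal offset is hᵢ·tan θᵢ.
Layer 1: θ = 17.80°; offset = 17.6·tan 17.80° = 5.6507 m.
Layer 2: sin θ = 1.22·sin 17.8°/0.73 = 0.5109, θ = 30.72°; offset = 9.9·tan 30.72° = 5.8836 m.
Layer 3: sin θ = 2.03·sin 17.8°/0.73 = 0.8501, θ = 58.22°; offset = 24.2·tan 58.22° = 39.0623 m.
Total horizontal offset = 50.5966 m.

50.60 m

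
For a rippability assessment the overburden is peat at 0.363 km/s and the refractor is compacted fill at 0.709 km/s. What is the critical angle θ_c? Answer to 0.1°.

30.8°

At critical incidence the refracted ray runs along the interface (θ₂ = 90°), so sin θ_c = V₁/V₂.
θ_c = arcsin(0.363/0.709) = arcsin 0.5120 = 30.80°.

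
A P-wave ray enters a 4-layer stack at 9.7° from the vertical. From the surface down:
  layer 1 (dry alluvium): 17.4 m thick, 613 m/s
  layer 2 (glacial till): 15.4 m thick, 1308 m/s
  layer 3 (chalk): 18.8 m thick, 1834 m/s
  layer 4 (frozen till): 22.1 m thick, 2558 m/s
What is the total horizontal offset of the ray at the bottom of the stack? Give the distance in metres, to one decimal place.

41.7 m

Apply Snell's law at each interface; in layer i the horizontal offset is hᵢ·tan θᵢ.
Layer 1: θ = 9.70°; offset = 17.4·tan 9.70° = 2.974 m.
Layer 2: sin θ = 1308·sin 9.7°/613 = 0.3595, θ = 21.07°; offset = 15.4·tan 21.07° = 5.933 m.
Layer 3: sin θ = 1834·sin 9.7°/613 = 0.5041, θ = 30.27°; offset = 18.8·tan 30.27° = 10.973 m.
Layer 4: sin θ = 2558·sin 9.7°/613 = 0.7031, θ = 44.68°; offset = 22.1·tan 44.68° = 21.851 m.
Summing the layer offsets gives 41.732 m.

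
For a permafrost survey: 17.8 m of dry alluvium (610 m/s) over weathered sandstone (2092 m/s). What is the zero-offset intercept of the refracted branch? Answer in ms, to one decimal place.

55.8 ms

θ_c = arcsin(V₁/V₂) = arcsin(610/2092) = 16.95°; cos θ_c = 0.9565.
tᵢ = 2h·cos θ_c / V₁ = 2·17.8·0.9565 / 610 = 0.05582 s.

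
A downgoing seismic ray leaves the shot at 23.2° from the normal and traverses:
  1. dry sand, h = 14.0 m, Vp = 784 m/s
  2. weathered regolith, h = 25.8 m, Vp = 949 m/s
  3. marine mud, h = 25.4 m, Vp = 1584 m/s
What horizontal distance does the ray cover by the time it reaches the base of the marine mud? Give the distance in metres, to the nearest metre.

p = sin θ₁/V₁ = sin 23.2°/784 = 5.0248e-04 s/m is conserved through the stack.
Layer 1: θ = 23.20°; offset = 14.0·tan 23.20° = 6.000 m.
Layer 2: sin θ = p·949 = 0.4769 → θ = 28.48°; offset = 25.8·tan 28.48° = 13.997 m.
Layer 3: sin θ = p·1584 = 0.7959 → θ = 52.74°; offset = 25.4·tan 52.74° = 33.394 m.
Σ offsets = 53.391 m.

53 m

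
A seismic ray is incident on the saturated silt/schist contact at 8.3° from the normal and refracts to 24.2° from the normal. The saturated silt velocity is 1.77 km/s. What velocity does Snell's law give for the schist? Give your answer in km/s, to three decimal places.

Snell's law: sin 8.3°/V₁ = sin 24.2°/V₂.
V₂ = V₁·sin 24.2°/sin 8.3° = 1.77 × 2.8397 = 5.026 km/s.

5.026 km/s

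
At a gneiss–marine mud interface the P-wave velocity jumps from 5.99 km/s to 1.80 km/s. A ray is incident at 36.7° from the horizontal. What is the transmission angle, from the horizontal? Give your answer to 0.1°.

76.1°

Angle from the normal: 90° − 36.7° = 53.3°.
Snell's law: sin θ₂ = (V₂/V₁)·sin θ₁ = (1.80/5.99)·sin 53.3° = 0.2409.
θ₂ = sin⁻¹(0.2409) = 13.94° (from vertical).
From the interface: 90° − 13.94° = 76.06°.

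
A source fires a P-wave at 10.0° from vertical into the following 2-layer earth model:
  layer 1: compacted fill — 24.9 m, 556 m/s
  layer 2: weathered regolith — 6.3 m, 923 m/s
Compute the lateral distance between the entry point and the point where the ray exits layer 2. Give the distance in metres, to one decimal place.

6.3 m

p = sin θ₁/V₁ = sin 10.0°/556 = 3.1232e-04 s/m is conserved through the stack.
Layer 1: θ = 10.00°; offset = 24.9·tan 10.00° = 4.391 m.
Layer 2: sin θ = p·923 = 0.2883 → θ = 16.75°; offset = 6.3·tan 16.75° = 1.897 m.
Total horizontal offset = 6.287 m.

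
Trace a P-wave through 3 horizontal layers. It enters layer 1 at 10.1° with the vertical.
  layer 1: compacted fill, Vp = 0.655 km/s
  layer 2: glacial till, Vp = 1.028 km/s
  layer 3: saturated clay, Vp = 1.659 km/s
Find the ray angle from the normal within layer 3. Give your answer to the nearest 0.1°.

26.4°

Snell's law across each interface conserves sin θ / V, so sin θ_3 = V_3·sin θ₁/V₁.
sin θ_3 = 1.659 × sin 10.1° / 0.655 = 0.4442.
θ_3 = arcsin 0.4442 = 26.37°.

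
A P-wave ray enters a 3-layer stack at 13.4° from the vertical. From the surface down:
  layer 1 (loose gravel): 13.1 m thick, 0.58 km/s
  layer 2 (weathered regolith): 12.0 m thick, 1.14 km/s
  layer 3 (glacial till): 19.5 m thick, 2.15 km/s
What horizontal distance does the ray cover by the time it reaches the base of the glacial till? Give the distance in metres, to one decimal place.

42.0 m

Ray parameter p = sin 13.4° / 0.58 km/s = 3.9957e-01 s/km.
Layer 1: θ = 13.40°; offset = 13.1·tan 13.40° = 3.121 m.
Layer 2: sin θ = p·1.14 = 0.4555 → θ = 27.10°; offset = 12.0·tan 27.10° = 6.140 m.
Layer 3: sin θ = p·2.15 = 0.8591 → θ = 59.21°; offset = 19.5·tan 59.21° = 32.727 m.
Σ offsets = 41.988 m.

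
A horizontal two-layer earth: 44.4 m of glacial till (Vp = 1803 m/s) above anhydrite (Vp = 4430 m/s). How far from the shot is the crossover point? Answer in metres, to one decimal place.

x_cross = 2h·√((V₂+V₁)/(V₂−V₁)).
(V₂+V₁)/(V₂−V₁) = (4430+1803)/(4430−1803) = 2.3727; √ = 1.5403.
x_cross = 2·44.4·1.5403 = 136.78 m.

136.8 m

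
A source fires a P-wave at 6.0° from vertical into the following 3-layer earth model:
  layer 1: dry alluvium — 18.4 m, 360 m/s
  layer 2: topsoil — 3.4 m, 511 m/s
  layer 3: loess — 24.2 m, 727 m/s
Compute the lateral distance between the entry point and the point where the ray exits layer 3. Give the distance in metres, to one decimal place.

Ray parameter p = sin 6.0° / 360 m/s = 2.9036e-04 s/m.
Layer 1: θ = 6.00°; offset = 18.4·tan 6.00° = 1.934 m.
Layer 2: sin θ = p·511 = 0.1484 → θ = 8.53°; offset = 3.4·tan 8.53° = 0.510 m.
Layer 3: sin θ = p·727 = 0.2111 → θ = 12.19°; offset = 24.2·tan 12.19° = 5.226 m.
Summing the layer offsets gives 7.670 m.

7.7 m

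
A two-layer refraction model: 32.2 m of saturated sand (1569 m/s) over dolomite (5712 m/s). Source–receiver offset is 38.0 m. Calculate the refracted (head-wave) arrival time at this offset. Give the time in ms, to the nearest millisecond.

46 ms

t = x/V₂ + 2h·√(V₂²−V₁²)/(V₁V₂).
√(V₂²−V₁²) = √(5712²−1569²) = 5492.3 m/s; delay term = 2·32.2·5492.3/(1569·5712) = 0.03947 s.
t = 38.0/5712 + 0.03947 = 0.04612 s.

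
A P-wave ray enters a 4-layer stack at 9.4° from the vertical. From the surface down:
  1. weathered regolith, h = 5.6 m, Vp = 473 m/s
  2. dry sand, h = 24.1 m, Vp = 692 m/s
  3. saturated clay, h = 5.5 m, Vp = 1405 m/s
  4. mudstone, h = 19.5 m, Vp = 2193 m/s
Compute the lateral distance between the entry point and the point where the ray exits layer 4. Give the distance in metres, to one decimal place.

p = sin θ₁/V₁ = sin 9.4°/473 = 3.4530e-04 s/m is conserved through the stack.
Layer 1: θ = 9.40°; offset = 5.6·tan 9.40° = 0.927 m.
Layer 2: sin θ = p·692 = 0.2389 → θ = 13.82°; offset = 24.1·tan 13.82° = 5.930 m.
Layer 3: sin θ = p·1405 = 0.4851 → θ = 29.02°; offset = 5.5·tan 29.02° = 3.051 m.
Layer 4: sin θ = p·2193 = 0.7572 → θ = 49.22°; offset = 19.5·tan 49.22° = 22.608 m.
Summing the layer offsets gives 32.517 m.

32.5 m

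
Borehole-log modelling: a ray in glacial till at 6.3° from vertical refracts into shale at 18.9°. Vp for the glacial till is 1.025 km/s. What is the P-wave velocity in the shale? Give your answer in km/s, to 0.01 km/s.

3.03 km/s

Snell's law: sin 6.3°/V₁ = sin 18.9°/V₂.
V₂ = V₁·sin 18.9°/sin 6.3° = 1.025 × 2.9518 = 3.03 km/s.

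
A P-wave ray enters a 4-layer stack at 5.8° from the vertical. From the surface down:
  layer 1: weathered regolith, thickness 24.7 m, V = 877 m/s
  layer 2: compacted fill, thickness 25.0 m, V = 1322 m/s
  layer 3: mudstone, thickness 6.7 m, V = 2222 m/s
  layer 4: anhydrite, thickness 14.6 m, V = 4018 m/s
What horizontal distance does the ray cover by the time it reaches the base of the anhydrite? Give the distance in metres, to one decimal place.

15.8 m

p = sin θ₁/V₁ = sin 5.8°/877 = 1.1523e-04 s/m is conserved through the stack.
Layer 1: θ = 5.80°; offset = 24.7·tan 5.80° = 2.509 m.
Layer 2: sin θ = p·1322 = 0.1523 → θ = 8.76°; offset = 25.0·tan 8.76° = 3.853 m.
Layer 3: sin θ = p·2222 = 0.2560 → θ = 14.84°; offset = 6.7·tan 14.84° = 1.775 m.
Layer 4: sin θ = p·4018 = 0.4630 → θ = 27.58°; offset = 14.6·tan 27.58° = 7.626 m.
Σ offsets = 15.763 m.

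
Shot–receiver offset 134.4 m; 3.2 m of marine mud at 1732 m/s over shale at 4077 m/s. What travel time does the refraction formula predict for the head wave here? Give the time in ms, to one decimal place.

t = x/V₂ + 2h·√(V₂²−V₁²)/(V₁V₂).
√(V₂²−V₁²) = √(4077²−1732²) = 3690.8 m/s; delay term = 2·3.2·3690.8/(1732·4077) = 0.00335 s.
t = 134.4/4077 + 0.00335 = 0.03631 s.

36.3 ms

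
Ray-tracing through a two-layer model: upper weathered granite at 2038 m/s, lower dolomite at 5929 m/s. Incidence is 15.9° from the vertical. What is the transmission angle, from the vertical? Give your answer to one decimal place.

sin θ₁/V₁ = sin θ₂/V₂ ⇒ sin θ₂ = 5929·sin 15.9°/2038 = 5929·0.2740/2038 = 0.7970.
θ₂ = sin⁻¹(0.7970) = 52.85° (from vertical).

52.8°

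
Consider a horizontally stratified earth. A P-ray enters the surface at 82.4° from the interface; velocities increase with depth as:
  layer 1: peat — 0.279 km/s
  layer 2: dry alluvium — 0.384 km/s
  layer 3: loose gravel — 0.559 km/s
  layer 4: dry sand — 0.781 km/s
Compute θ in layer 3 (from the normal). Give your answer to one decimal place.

From the normal: θ₁ = 90° − 82.4° = 7.6°.
Ray parameter p = sin 7.6° / 0.279 = 4.7404e-01 s/km.
sin θ_3 = p·V_3 = 4.7404e-01 × 0.559 = 0.2650.
θ_3 = arcsin 0.2650 = 15.37°.

15.4°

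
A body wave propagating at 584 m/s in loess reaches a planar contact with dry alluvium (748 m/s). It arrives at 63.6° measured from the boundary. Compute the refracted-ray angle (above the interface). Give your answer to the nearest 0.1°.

55.3°

Angle from the normal: 90° − 63.6° = 26.4°.
Snell's law: sin θ₂ = (V₂/V₁)·sin θ₁ = (748/584)·sin 26.4° = 0.5695.
θ₂ = sin⁻¹(0.5695) = 34.72° (from vertical).
From the interface: 90° − 34.72° = 55.28°.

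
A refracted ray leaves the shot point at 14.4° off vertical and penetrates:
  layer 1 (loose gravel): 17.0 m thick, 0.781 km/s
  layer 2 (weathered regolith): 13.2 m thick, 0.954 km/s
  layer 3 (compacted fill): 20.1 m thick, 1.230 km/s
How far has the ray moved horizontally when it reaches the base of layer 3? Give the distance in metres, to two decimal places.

p = sin θ₁/V₁ = sin 14.4°/0.781 = 3.1842e-01 s/km is conserved through the stack.
Layer 1: θ = 14.40°; offset = 17.0·tan 14.40° = 4.3649 m.
Layer 2: sin θ = p·0.954 = 0.3038 → θ = 17.68°; offset = 13.2·tan 17.68° = 4.2088 m.
Layer 3: sin θ = p·1.230 = 0.3917 → θ = 23.06°; offset = 20.1·tan 23.06° = 8.5560 m.
Summing the layer offsets gives 17.1296 m.

17.13 m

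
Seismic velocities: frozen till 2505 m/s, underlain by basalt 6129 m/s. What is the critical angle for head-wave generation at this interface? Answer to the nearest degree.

24°

Critical incidence: sin θ_c = V₁/V₂ = 2505/6129 = 0.4087.
θ_c = arcsin 0.4087 = 24.12°.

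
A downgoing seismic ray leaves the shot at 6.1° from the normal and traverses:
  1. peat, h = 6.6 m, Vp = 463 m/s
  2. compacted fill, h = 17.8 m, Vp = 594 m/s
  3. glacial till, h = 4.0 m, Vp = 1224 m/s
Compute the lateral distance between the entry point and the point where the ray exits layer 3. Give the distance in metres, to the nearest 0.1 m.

Apply Snell's law at each interface; in layer i the horizontal offset is hᵢ·tan θᵢ.
Layer 1: θ = 6.10°; offset = 6.6·tan 6.10° = 0.705 m.
Layer 2: sin θ = 594·sin 6.1°/463 = 0.1363, θ = 7.84°; offset = 17.8·tan 7.84° = 2.450 m.
Layer 3: sin θ = 1224·sin 6.1°/463 = 0.2809, θ = 16.32°; offset = 4.0·tan 16.32° = 1.171 m.
Summing the layer offsets gives 4.326 m.

4.3 m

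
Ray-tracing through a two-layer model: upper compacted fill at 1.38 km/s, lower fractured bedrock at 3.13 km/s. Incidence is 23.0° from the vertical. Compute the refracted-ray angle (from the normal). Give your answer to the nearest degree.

Snell's law: sin θ₂ = (V₂/V₁)·sin θ₁ = (3.13/1.38)·sin 23.0° = 0.8862.
θ₂ = sin⁻¹(0.8862) = 62.40° (from vertical).

62°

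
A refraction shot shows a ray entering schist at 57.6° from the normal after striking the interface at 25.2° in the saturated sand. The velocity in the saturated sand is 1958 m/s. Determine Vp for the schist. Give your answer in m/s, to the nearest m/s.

Snell's law: sin 25.2°/V₁ = sin 57.6°/V₂.
V₂ = V₁·sin 57.6°/sin 25.2° = 1958 × 1.9830 = 3882.75 m/s.

3883 m/s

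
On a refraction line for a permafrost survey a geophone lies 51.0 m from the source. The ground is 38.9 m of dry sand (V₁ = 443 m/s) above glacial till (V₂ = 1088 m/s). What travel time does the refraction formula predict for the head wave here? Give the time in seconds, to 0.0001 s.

0.2073 s

θ_c = arcsin(V₁/V₂) = arcsin(443/1088) = 24.03°, cos θ_c = 0.9134.
Intercept time tᵢ = 2h cos θ_c / V₁ = 2·38.9·0.9134/443 = 0.16040 s.
t = x/V₂ + tᵢ = 51.0/1088 + 0.16040 = 0.20728 s.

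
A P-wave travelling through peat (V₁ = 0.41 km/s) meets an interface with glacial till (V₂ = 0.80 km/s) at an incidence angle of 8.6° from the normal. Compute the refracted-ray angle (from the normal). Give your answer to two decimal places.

16.96°

Snell's law: sin θ₂ = (V₂/V₁)·sin θ₁ = (0.80/0.41)·sin 8.6° = 0.2918.
θ₂ = arcsin 0.2918 = 16.96° from the normal.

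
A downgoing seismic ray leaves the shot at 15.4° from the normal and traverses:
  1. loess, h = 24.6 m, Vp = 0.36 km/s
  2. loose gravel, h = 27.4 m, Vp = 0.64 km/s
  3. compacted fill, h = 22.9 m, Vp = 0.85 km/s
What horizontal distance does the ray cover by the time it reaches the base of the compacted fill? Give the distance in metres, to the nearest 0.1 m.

Apply Snell's law at each interface; in layer i the horizontal offset is hᵢ·tan θᵢ.
Layer 1: θ = 15.40°; offset = 24.6·tan 15.40° = 6.776 m.
Layer 2: sin θ = 0.64·sin 15.4°/0.36 = 0.4721, θ = 28.17°; offset = 27.4·tan 28.17° = 14.674 m.
Layer 3: sin θ = 0.85·sin 15.4°/0.36 = 0.6270, θ = 38.83°; offset = 22.9·tan 38.83° = 18.432 m.
Σ offsets = 39.881 m.

39.9 m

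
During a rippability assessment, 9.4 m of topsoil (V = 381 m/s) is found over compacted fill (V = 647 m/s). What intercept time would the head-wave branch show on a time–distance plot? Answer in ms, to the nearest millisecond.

40 ms

tᵢ = 2h·√(V₂²−V₁²)/(V₁V₂).
√(V₂²−V₁²) = √(647²−381²) = 522.9 m/s.
tᵢ = 2·9.4·522.9/(381·647) = 0.03988 s.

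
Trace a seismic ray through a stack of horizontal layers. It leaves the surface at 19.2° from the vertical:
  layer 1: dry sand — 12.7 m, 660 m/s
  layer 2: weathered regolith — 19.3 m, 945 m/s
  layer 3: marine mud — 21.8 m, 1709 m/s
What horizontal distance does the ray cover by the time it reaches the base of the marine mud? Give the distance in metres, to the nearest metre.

Ray parameter p = sin 19.2° / 660 m/s = 4.9828e-04 s/m.
Layer 1: θ = 19.20°; offset = 12.7·tan 19.20° = 4.423 m.
Layer 2: sin θ = p·945 = 0.4709 → θ = 28.09°; offset = 19.3·tan 28.09° = 10.301 m.
Layer 3: sin θ = p·1709 = 0.8516 → θ = 58.38°; offset = 21.8·tan 58.38° = 35.411 m.
Summing the layer offsets gives 50.135 m.

50 m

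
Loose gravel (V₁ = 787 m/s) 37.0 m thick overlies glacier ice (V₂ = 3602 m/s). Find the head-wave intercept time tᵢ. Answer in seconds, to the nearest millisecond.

tᵢ = 2h·√(V₂²−V₁²)/(V₁V₂).
√(V₂²−V₁²) = √(3602²−787²) = 3515.0 m/s.
tᵢ = 2·37.0·3515.0/(787·3602) = 0.09176 s.

0.092 s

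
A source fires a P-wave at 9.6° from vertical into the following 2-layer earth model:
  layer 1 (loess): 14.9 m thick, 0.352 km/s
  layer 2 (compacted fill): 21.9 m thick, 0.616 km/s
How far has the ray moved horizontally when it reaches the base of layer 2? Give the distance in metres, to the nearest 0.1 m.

9.2 m

Apply Snell's law at each interface; in layer i the horizontal offset is hᵢ·tan θᵢ.
Layer 1: θ = 9.60°; offset = 14.9·tan 9.60° = 2.520 m.
Layer 2: sin θ = 0.616·sin 9.6°/0.352 = 0.2918, θ = 16.97°; offset = 21.9·tan 16.97° = 6.682 m.
Summing the layer offsets gives 9.202 m.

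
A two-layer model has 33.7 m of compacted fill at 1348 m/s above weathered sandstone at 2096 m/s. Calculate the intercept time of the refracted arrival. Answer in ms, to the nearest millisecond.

38 ms

tᵢ = 2h·√(V₂²−V₁²)/(V₁V₂).
√(V₂²−V₁²) = √(2096²−1348²) = 1605.0 m/s.
tᵢ = 2·33.7·1605.0/(1348·2096) = 0.03829 s.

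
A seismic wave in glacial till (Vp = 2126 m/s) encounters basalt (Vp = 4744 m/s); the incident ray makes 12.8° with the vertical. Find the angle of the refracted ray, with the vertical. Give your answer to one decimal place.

sin θ₁/V₁ = sin θ₂/V₂ ⇒ sin θ₂ = 4744·sin 12.8°/2126 = 4744·0.2215/2126 = 0.4944.
θ₂ = arcsin 0.4944 = 29.63° from the normal.

29.6°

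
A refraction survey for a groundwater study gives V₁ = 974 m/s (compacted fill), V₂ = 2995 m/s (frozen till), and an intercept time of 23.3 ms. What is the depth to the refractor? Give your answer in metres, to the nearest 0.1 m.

h = tᵢ·V₁·V₂ / (2·√(V₂²−V₁²)).
√(V₂²−V₁²) = √(2995² − 974²) = 2832.2 m/s.
h = 0.0233 s × 974 × 2995 / (2 × 2832.2) = 12.00 m.

12.0 m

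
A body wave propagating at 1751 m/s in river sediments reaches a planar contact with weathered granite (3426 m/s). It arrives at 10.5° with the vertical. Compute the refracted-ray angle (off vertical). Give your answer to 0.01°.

20.89°

Snell's law: sin θ₂ = (V₂/V₁)·sin θ₁ = (3426/1751)·sin 10.5° = 0.3566.
θ₂ = sin⁻¹(0.3566) = 20.89° (from vertical).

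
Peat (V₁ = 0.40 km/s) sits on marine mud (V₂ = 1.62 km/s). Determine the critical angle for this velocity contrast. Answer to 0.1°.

14.3°

Critical incidence: sin θ_c = V₁/V₂ = 0.40/1.62 = 0.2469.
θ_c = arcsin 0.2469 = 14.29°.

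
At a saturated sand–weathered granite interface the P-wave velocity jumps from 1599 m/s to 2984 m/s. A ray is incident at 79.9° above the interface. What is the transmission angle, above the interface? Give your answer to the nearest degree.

Convert to the normal: θ₁ = 90° − 79.9° = 10.1°.
Snell's law: sin θ₂ = (V₂/V₁)·sin θ₁ = (2984/1599)·sin 10.1° = 0.3273.
θ₂ = sin⁻¹(0.3273) = 19.10° (from vertical).
From the interface: 90° − 19.10° = 70.90°.

71°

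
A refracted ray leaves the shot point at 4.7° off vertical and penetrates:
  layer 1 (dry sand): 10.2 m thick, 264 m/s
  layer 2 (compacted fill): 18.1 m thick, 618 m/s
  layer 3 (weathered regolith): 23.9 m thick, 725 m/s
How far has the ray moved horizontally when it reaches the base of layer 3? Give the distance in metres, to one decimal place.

9.9 m

Apply Snell's law at each interface; in layer i the horizontal offset is hᵢ·tan θᵢ.
Layer 1: θ = 4.70°; offset = 10.2·tan 4.70° = 0.839 m.
Layer 2: sin θ = 618·sin 4.7°/264 = 0.1918, θ = 11.06°; offset = 18.1·tan 11.06° = 3.537 m.
Layer 3: sin θ = 725·sin 4.7°/264 = 0.2250, θ = 13.00°; offset = 23.9·tan 13.00° = 5.520 m.
Total horizontal offset = 9.896 m.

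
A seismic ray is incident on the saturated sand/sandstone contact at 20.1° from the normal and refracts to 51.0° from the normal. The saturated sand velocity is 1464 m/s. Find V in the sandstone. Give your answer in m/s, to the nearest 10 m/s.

sin 20.1° = 0.3437; sin 51.0° = 0.7771.
V₂ = V₁·(sin θ₂/sin θ₁) = 1464·(0.7771/0.3437) = 3310.66 m/s.

3310 m/s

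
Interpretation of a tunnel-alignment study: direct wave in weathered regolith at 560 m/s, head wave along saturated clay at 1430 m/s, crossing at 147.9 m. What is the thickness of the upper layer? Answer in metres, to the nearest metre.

h = (x_cross/2)·√((V₂−V₁)/(V₂+V₁)).
(V₂−V₁)/(V₂+V₁) = (1430−560)/(1430+560) = 0.4372; √ = 0.6612.
h = (147.9/2)·0.6612 = 48.90 m.

49 m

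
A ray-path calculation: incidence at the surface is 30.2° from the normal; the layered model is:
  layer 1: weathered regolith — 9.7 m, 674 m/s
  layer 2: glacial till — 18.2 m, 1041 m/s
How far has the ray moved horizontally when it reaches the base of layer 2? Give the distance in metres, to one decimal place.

p = sin θ₁/V₁ = sin 30.2°/674 = 7.4632e-04 s/m is conserved through the stack.
Layer 1: θ = 30.20°; offset = 9.7·tan 30.20° = 5.646 m.
Layer 2: sin θ = p·1041 = 0.7769 → θ = 50.98°; offset = 18.2·tan 50.98° = 22.459 m.
Σ offsets = 28.104 m.

28.1 m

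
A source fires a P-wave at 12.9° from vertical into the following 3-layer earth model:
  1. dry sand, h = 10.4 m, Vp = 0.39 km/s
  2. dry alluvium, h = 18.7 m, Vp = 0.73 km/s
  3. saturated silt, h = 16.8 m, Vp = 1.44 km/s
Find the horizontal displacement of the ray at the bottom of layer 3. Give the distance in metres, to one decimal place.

p = sin θ₁/V₁ = sin 12.9°/0.39 = 5.7244e-01 s/km is conserved through the stack.
Layer 1: θ = 12.90°; offset = 10.4·tan 12.90° = 2.382 m.
Layer 2: sin θ = p·0.73 = 0.4179 → θ = 24.70°; offset = 18.7·tan 24.70° = 8.601 m.
Layer 3: sin θ = p·1.44 = 0.8243 → θ = 55.52°; offset = 16.8·tan 55.52° = 24.461 m.
Σ offsets = 35.444 m.

35.4 m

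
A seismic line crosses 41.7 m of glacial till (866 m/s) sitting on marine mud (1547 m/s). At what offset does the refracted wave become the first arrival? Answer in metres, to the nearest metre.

157 m

θ_c = arcsin(866/1547) = 34.04°, so cos θ_c = 0.8286 and tᵢ = 2h cos θ_c/V₁ = 0.0798 s.
At crossover x/V₁ = x/V₂ + tᵢ ⇒ x = tᵢ/(1/V₁ − 1/V₂) = 0.07980/(1.1547e-03 − 6.4641e-04) = 156.99 m.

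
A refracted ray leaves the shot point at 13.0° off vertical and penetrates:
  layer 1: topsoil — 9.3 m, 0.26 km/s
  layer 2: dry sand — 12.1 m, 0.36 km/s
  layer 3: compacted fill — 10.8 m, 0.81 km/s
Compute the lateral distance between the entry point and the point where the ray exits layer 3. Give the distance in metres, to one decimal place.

16.7 m

Apply Snell's law at each interface; in layer i the horizontal offset is hᵢ·tan θᵢ.
Layer 1: θ = 13.00°; offset = 9.3·tan 13.00° = 2.147 m.
Layer 2: sin θ = 0.36·sin 13.0°/0.26 = 0.3115, θ = 18.15°; offset = 12.1·tan 18.15° = 3.966 m.
Layer 3: sin θ = 0.81·sin 13.0°/0.26 = 0.7008, θ = 44.49°; offset = 10.8·tan 44.49° = 10.610 m.
Summing the layer offsets gives 16.723 m.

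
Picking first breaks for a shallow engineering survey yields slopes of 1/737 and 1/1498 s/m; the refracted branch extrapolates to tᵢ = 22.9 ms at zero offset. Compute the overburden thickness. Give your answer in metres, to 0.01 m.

9.69 m

h = tᵢ·V₁·V₂ / (2·√(V₂²−V₁²)).
√(V₂²−V₁²) = √(1498² − 737²) = 1304.2 m/s.
h = 0.0229 s × 737 × 1498 / (2 × 1304.2) = 9.69 m.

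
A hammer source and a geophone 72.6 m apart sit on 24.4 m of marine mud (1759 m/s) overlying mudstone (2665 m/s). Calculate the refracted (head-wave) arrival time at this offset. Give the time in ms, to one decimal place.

48.1 ms

θ_c = arcsin(V₁/V₂) = arcsin(1759/2665) = 41.30°, cos θ_c = 0.7512.
Intercept time tᵢ = 2h cos θ_c / V₁ = 2·24.4·0.7512/1759 = 0.02084 s.
t = x/V₂ + tᵢ = 72.6/2665 + 0.02084 = 0.04808 s.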